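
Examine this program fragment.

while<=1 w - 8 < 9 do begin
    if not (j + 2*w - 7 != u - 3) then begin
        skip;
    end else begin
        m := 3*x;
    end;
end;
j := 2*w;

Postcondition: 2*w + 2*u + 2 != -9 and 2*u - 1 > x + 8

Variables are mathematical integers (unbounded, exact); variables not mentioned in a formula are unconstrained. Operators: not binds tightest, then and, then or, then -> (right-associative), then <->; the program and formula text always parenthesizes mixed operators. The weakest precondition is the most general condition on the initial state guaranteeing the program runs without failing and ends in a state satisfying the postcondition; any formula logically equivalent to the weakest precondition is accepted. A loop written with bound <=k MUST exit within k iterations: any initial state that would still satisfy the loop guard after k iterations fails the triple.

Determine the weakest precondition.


Working backward. After the program, the postcondition 2*w + 2*u + 2 != -9 and 2*u - 1 > x + 8 must hold; in canonical form it is 2*u + 2*w != -11 and 2*u > x + 9.
Before j := 2*w: 2*u + 2*w != -11 and 2*u > x + 9
Before the loop (bound <=1), unroll the exhaustion recursion (WP_0 = exit-now case; WP_j = one more guarded iteration, up to j = 1):
  WP_0: (not (w < 17)) and 2*u + 2*w != -11 and 2*u > x + 9
  WP_1: (w < 17 -> (((not (j + 2*w != u + 4)) -> ((not (w < 17)) and 2*u + 2*w != -11 and 2*u > x + 9)) and (j + 2*w != u + 4 -> ((not (w < 17)) and 2*u + 2*w != -11 and 2*u > x + 9)))) and ((not (w < 17)) -> (2*u + 2*w != -11 and 2*u > x + 9))
So before the loop: (w < 17 -> (((not (j + 2*w != u + 4)) -> ((not (w < 17)) and 2*u + 2*w != -11 and 2*u > x + 9)) and (j + 2*w != u + 4 -> ((not (w < 17)) and 2*u + 2*w != -11 and 2*u > x + 9)))) and ((not (w < 17)) -> (2*u + 2*w != -11 and 2*u > x + 9))
Answer: WP = (w < 17 -> (((not (j + 2*w != u + 4)) -> ((not (w < 17)) and 2*u + 2*w != -11 and 2*u > x + 9)) and (j + 2*w != u + 4 -> ((not (w < 17)) and 2*u + 2*w != -11 and 2*u > x + 9)))) and ((not (w < 17)) -> (2*u + 2*w != -11 and 2*u > x + 9))


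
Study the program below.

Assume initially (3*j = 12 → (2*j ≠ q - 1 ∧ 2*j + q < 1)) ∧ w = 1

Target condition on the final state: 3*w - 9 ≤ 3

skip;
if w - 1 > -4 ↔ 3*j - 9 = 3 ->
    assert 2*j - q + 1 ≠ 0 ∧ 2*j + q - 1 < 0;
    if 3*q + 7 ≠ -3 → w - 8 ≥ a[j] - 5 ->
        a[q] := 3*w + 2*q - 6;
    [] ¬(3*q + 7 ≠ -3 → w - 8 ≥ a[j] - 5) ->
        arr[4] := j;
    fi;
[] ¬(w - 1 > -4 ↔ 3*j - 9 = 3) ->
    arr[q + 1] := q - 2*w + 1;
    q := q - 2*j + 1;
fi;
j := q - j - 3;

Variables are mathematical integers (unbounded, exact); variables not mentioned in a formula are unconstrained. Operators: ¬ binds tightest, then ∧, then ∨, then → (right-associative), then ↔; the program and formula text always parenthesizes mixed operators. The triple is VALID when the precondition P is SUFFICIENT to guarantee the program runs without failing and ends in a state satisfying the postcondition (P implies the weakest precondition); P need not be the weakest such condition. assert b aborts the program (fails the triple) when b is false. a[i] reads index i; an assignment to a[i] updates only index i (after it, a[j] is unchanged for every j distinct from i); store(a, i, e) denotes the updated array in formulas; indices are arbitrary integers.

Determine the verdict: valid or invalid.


Working backward. After the program, the postcondition 3*w - 9 ≤ 3 must hold; in canonical form it is 3*w ≤ 12.
Before j := q - j - 3: 3*w ≤ 12
Then branch requires 2*j ≠ q - 1 ∧ 2*j + q < 1 ∧ ((3*q ≠ -10 → w ≥ a[j] + 3) → 3*w ≤ 12) ∧ ((¬(3*q ≠ -10 → w ≥ a[j] + 3)) → 3*w ≤ 12); else branch requires 3*w ≤ 12.
Before the if: ((w > -3 ↔ 3*j = 12) → (2*j ≠ q - 1 ∧ 2*j + q < 1 ∧ ((3*q ≠ -10 → w ≥ a[j] + 3) → 3*w ≤ 12) ∧ ((¬(3*q ≠ -10 → w ≥ a[j] + 3)) → 3*w ≤ 12))) ∧ ((¬(w > -3 ↔ 3*j = 12)) → 3*w ≤ 12)
Before skip: ((w > -3 ↔ 3*j = 12) → (2*j ≠ q - 1 ∧ 2*j + q < 1 ∧ ((3*q ≠ -10 → w ≥ a[j] + 3) → 3*w ≤ 12) ∧ ((¬(3*q ≠ -10 → w ≥ a[j] + 3)) → 3*w ≤ 12))) ∧ ((¬(w > -3 ↔ 3*j = 12)) → 3*w ≤ 12)
The weakest precondition is ((w > -3 ↔ 3*j = 12) → (2*j ≠ q - 1 ∧ 2*j + q < 1 ∧ ((3*q ≠ -10 → w ≥ a[j] + 3) → 3*w ≤ 12) ∧ ((¬(3*q ≠ -10 → w ≥ a[j] + 3)) → 3*w ≤ 12))) ∧ ((¬(w > -3 ↔ 3*j = 12)) → 3*w ≤ 12).
Check whether (3*j = 12 → (2*j ≠ q - 1 ∧ 2*j + q < 1)) ∧ w = 1 implies it.
Every state satisfying the precondition satisfies the weakest precondition: the implication holds.
Answer: valid


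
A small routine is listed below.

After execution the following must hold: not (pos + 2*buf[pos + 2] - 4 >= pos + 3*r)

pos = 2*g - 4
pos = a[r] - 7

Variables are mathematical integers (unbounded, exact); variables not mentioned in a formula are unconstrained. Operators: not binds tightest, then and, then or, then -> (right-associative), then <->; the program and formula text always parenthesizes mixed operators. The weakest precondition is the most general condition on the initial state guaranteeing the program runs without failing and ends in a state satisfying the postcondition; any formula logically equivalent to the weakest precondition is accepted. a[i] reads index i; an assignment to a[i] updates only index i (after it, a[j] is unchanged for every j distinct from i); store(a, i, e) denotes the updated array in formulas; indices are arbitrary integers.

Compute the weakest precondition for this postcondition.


Working backward. After the program, the postcondition not (pos + 2*buf[pos + 2] - 4 >= pos + 3*r) must hold; in canonical form it is not (2*buf[pos + 2] >= 3*r + 4).
Before pos := a[r] - 7: not (2*buf[a[r] - 5] >= 3*r + 4)
Before pos := 2*g - 4: not (2*buf[a[r] - 5] >= 3*r + 4)
Answer: WP = not (2*buf[a[r] - 5] >= 3*r + 4)


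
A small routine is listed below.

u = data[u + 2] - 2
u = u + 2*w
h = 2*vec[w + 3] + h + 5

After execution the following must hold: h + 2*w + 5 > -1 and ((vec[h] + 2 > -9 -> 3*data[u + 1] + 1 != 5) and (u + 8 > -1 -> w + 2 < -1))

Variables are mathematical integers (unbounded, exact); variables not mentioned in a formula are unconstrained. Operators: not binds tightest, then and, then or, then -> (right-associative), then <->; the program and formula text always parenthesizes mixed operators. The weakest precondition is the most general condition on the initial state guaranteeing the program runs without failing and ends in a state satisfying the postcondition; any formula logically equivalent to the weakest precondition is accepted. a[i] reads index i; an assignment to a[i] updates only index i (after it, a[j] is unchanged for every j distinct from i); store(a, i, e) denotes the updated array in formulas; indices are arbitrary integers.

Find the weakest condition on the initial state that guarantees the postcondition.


Working backward. After the program, the postcondition h + 2*w + 5 > -1 and ((vec[h] + 2 > -9 -> 3*data[u + 1] + 1 != 5) and (u + 8 > -1 -> w + 2 < -1)) must hold; in canonical form it is h + 2*w > -6 and (vec[h] > -11 -> 3*data[u + 1] != 4) and (u > -9 -> w < -3).
Before h := 2*vec[w + 3] + h + 5: 2*vec[w + 3] + h + 2*w > -11 and (vec[2*vec[w + 3] + h + 5] > -11 -> 3*data[u + 1] != 4) and (u > -9 -> w < -3)
Before u := u + 2*w: 2*vec[w + 3] + h + 2*w > -11 and (vec[2*vec[w + 3] + h + 5] > -11 -> 3*data[u + 2*w + 1] != 4) and (u + 2*w > -9 -> w < -3)
Before u := data[u + 2] - 2: 2*vec[w + 3] + h + 2*w > -11 and (vec[2*vec[w + 3] + h + 5] > -11 -> 3*data[data[u + 2] + 2*w - 1] != 4) and (data[u + 2] + 2*w > -7 -> w < -3)
Answer: WP = 2*vec[w + 3] + h + 2*w > -11 and (vec[2*vec[w + 3] + h + 5] > -11 -> 3*data[data[u + 2] + 2*w - 1] != 4) and (data[u + 2] + 2*w > -7 -> w < -3)


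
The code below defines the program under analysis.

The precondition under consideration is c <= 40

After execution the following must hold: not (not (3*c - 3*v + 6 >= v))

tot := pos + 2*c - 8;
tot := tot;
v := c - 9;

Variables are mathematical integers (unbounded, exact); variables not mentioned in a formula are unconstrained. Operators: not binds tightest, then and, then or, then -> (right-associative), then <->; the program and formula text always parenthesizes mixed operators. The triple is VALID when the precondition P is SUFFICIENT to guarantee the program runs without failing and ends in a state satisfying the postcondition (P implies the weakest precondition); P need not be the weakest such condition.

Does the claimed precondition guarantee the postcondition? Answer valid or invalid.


Working backward. After the program, the postcondition not (not (3*c - 3*v + 6 >= v)) must hold; in canonical form it is 3*c >= 4*v - 6.
Before v := c - 9: c <= 42
Before tot := tot: c <= 42
Before tot := pos + 2*c - 8: c <= 42
The weakest precondition is c <= 42.
Check whether c <= 40 implies it.
Every state satisfying the precondition satisfies the weakest precondition: the implication holds.
Answer: valid


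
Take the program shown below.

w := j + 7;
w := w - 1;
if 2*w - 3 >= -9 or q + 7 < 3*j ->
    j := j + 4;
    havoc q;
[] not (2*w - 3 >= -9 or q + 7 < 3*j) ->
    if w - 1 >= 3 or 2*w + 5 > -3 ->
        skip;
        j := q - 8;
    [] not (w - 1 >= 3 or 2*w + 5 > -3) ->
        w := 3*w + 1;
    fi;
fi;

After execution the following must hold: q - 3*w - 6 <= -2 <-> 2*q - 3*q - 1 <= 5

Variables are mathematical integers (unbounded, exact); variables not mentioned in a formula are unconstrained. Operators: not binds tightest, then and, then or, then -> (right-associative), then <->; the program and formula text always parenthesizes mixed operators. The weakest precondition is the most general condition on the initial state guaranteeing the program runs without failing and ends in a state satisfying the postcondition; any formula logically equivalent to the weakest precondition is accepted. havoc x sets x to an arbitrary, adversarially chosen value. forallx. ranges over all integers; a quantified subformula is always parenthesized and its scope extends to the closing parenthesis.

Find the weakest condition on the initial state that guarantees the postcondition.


Working backward. After the program, the postcondition q - 3*w - 6 <= -2 <-> 2*q - 3*q - 1 <= 5 must hold; in canonical form it is q <= 3*w + 4 <-> q >= -6.
Then branch requires forall q_1. (q_1 <= 3*w + 4 <-> q_1 >= -6); else branch requires ((w >= 4 or 2*w > -8) -> (q <= 3*w + 4 <-> q >= -6)) and ((not (w >= 4 or 2*w > -8)) -> (q <= 9*w + 7 <-> q >= -6)).
Before the if: ((2*w >= -6 or q < 3*j - 7) -> (forall q_1. (q_1 <= 3*w + 4 <-> q_1 >= -6))) and ((not (2*w >= -6 or q < 3*j - 7)) -> (((w >= 4 or 2*w > -8) -> (q <= 3*w + 4 <-> q >= -6)) and ((not (w >= 4 or 2*w > -8)) -> (q <= 9*w + 7 <-> q >= -6))))
Before w := w - 1: ((2*w >= -4 or q < 3*j - 7) -> (forall q_1. (q_1 <= 3*w + 1 <-> q_1 >= -6))) and ((not (2*w >= -4 or q < 3*j - 7)) -> (((w >= 5 or 2*w > -6) -> (q <= 3*w + 1 <-> q >= -6)) and ((not (w >= 5 or 2*w > -6)) -> (q <= 9*w - 2 <-> q >= -6))))
Before w := j + 7: ((2*j >= -18 or q < 3*j - 7) -> (forall q_1. (q_1 <= 3*j + 22 <-> q_1 >= -6))) and ((not (2*j >= -18 or q < 3*j - 7)) -> (((j >= -2 or 2*j > -20) -> (q <= 3*j + 22 <-> q >= -6)) and ((not (j >= -2 or 2*j > -20)) -> (q <= 9*j + 61 <-> q >= -6))))
Answer: WP = ((2*j >= -18 or q < 3*j - 7) -> (forall q_1. (q_1 <= 3*j + 22 <-> q_1 >= -6))) and ((not (2*j >= -18 or q < 3*j - 7)) -> (((j >= -2 or 2*j > -20) -> (q <= 3*j + 22 <-> q >= -6)) and ((not (j >= -2 or 2*j > -20)) -> (q <= 9*j + 61 <-> q >= -6))))


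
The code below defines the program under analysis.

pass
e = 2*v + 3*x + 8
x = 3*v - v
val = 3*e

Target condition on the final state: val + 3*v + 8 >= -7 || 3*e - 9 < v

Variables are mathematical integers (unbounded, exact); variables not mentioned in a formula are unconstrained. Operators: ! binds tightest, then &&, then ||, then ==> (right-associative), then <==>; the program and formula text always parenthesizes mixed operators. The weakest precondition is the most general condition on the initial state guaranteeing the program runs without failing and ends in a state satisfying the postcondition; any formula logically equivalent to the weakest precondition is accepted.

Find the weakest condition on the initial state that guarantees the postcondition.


Working backward. After the program, the postcondition val + 3*v + 8 >= -7 || 3*e - 9 < v must hold; in canonical form it is 3*v + val >= -15 || 3*e < v + 9.
Before val := 3*e: 3*e + 3*v >= -15 || 3*e < v + 9
Before x := 3*v - v: 3*e + 3*v >= -15 || 3*e < v + 9
Before e := 2*v + 3*x + 8: 9*v + 9*x >= -39 || 5*v + 9*x < -15
Before skip: 9*v + 9*x >= -39 || 5*v + 9*x < -15
Answer: WP = 9*v + 9*x >= -39 || 5*v + 9*x < -15


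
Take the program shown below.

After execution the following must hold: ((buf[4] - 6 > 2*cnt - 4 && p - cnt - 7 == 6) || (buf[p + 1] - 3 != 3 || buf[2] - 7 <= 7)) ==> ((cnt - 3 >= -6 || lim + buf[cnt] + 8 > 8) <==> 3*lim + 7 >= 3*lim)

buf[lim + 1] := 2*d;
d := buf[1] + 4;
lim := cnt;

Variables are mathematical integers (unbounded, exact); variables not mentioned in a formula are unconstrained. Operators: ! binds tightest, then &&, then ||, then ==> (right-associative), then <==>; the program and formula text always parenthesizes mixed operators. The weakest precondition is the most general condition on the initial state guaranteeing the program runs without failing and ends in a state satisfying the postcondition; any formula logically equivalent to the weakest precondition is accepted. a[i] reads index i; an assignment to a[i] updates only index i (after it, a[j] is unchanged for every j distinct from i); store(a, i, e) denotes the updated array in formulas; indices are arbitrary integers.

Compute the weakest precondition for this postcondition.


Working backward. After the program, the postcondition ((buf[4] - 6 > 2*cnt - 4 && p - cnt - 7 == 6) || (buf[p + 1] - 3 != 3 || buf[2] - 7 <= 7)) ==> ((cnt - 3 >= -6 || lim + buf[cnt] + 8 > 8) <==> 3*lim + 7 >= 3*lim) must hold; in canonical form it is ((buf[4] > 2*cnt + 2 && p == cnt + 13) || buf[p + 1] != 6 || buf[2] <= 14) ==> (cnt >= -3 || buf[cnt] + lim > 0).
Before lim := cnt: ((buf[4] > 2*cnt + 2 && p == cnt + 13) || buf[p + 1] != 6 || buf[2] <= 14) ==> (cnt >= -3 || buf[cnt] + cnt > 0)
Before d := buf[1] + 4: ((buf[4] > 2*cnt + 2 && p == cnt + 13) || buf[p + 1] != 6 || buf[2] <= 14) ==> (cnt >= -3 || buf[cnt] + cnt > 0)
Before buf[lim + 1] := 2*d: ((store(buf, lim + 1, 2*d)[4] > 2*cnt + 2 && p == cnt + 13) || store(buf, lim + 1, 2*d)[p + 1] != 6 || store(buf, lim + 1, 2*d)[2] <= 14) ==> (cnt >= -3 || store(buf, lim + 1, 2*d)[cnt] + cnt > 0)
Answer: WP = ((store(buf, lim + 1, 2*d)[4] > 2*cnt + 2 && p == cnt + 13) || store(buf, lim + 1, 2*d)[p + 1] != 6 || store(buf, lim + 1, 2*d)[2] <= 14) ==> (cnt >= -3 || store(buf, lim + 1, 2*d)[cnt] + cnt > 0)


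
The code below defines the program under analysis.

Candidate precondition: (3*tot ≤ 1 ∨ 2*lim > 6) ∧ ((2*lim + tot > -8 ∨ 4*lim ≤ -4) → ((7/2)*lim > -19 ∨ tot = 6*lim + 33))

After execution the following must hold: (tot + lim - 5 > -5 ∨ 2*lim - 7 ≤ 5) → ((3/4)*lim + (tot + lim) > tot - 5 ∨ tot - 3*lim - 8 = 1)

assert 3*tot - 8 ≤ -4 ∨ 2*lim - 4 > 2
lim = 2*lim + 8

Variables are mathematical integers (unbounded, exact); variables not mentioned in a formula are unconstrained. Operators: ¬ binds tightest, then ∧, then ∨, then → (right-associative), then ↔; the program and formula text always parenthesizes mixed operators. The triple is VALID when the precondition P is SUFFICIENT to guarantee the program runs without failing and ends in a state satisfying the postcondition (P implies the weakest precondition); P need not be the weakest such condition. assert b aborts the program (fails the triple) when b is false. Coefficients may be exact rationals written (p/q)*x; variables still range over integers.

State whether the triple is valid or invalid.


Working backward. After the program, the postcondition (tot + lim - 5 > -5 ∨ 2*lim - 7 ≤ 5) → ((3/4)*lim + (tot + lim) > tot - 5 ∨ tot - 3*lim - 8 = 1) must hold; in canonical form it is (lim + tot > 0 ∨ 2*lim ≤ 12) → ((7/4)*lim > -5 ∨ tot = 3*lim + 9).
Before lim := 2*lim + 8: (2*lim + tot > -8 ∨ 4*lim ≤ -4) → ((7/2)*lim > -19 ∨ tot = 6*lim + 33)
Before assert 3*tot - 8 ≤ -4 ∨ 2*lim - 4 > 2: (3*tot ≤ 4 ∨ 2*lim > 6) ∧ ((2*lim + tot > -8 ∨ 4*lim ≤ -4) → ((7/2)*lim > -19 ∨ tot = 6*lim + 33))
The weakest precondition is (3*tot ≤ 4 ∨ 2*lim > 6) ∧ ((2*lim + tot > -8 ∨ 4*lim ≤ -4) → ((7/2)*lim > -19 ∨ tot = 6*lim + 33)).
Check whether (3*tot ≤ 1 ∨ 2*lim > 6) ∧ ((2*lim + tot > -8 ∨ 4*lim ≤ -4) → ((7/2)*lim > -19 ∨ tot = 6*lim + 33)) implies it.
Every state satisfying the precondition satisfies the weakest precondition: the implication holds.
Answer: valid


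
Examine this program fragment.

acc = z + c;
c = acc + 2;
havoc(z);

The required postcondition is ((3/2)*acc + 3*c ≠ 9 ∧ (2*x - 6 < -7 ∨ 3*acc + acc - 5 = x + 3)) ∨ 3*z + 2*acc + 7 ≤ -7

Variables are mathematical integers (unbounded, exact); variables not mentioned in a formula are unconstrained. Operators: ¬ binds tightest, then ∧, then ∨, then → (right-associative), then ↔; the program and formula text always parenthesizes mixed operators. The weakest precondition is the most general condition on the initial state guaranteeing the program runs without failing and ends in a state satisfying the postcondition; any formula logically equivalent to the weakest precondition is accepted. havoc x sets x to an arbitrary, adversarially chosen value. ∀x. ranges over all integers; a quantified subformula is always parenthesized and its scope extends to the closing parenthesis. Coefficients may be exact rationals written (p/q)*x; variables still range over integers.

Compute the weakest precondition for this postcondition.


Working backward. After the program, the postcondition ((3/2)*acc + 3*c ≠ 9 ∧ (2*x - 6 < -7 ∨ 3*acc + acc - 5 = x + 3)) ∨ 3*z + 2*acc + 7 ≤ -7 must hold; in canonical form it is ((3/2)*acc + 3*c ≠ 9 ∧ (2*x < -1 ∨ 4*acc = x + 8)) ∨ 2*acc + 3*z ≤ -14.
Before havoc z: ∀z_1. (((3/2)*acc + 3*c ≠ 9 ∧ (2*x < -1 ∨ 4*acc = x + 8)) ∨ 2*acc + 3*z_1 ≤ -14)
Before c := acc + 2: ∀z_1. (((9/2)*acc ≠ 3 ∧ (2*x < -1 ∨ 4*acc = x + 8)) ∨ 2*acc + 3*z_1 ≤ -14)
Before acc := z + c: ∀z_1. (((9/2)*c + (9/2)*z ≠ 3 ∧ (2*x < -1 ∨ 4*c + 4*z = x + 8)) ∨ 2*c + 2*z + 3*z_1 ≤ -14)
Answer: WP = ∀z_1. (((9/2)*c + (9/2)*z ≠ 3 ∧ (2*x < -1 ∨ 4*c + 4*z = x + 8)) ∨ 2*c + 2*z + 3*z_1 ≤ -14)


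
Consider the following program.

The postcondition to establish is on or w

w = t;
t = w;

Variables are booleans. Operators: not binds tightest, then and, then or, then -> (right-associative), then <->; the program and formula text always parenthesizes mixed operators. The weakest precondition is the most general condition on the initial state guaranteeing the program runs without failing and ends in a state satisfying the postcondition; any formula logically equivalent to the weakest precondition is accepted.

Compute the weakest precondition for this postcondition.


Working backward. After the program, on or w must hold.
Before t := w: on or w
Before w := t: on or t
Answer: WP = on or t


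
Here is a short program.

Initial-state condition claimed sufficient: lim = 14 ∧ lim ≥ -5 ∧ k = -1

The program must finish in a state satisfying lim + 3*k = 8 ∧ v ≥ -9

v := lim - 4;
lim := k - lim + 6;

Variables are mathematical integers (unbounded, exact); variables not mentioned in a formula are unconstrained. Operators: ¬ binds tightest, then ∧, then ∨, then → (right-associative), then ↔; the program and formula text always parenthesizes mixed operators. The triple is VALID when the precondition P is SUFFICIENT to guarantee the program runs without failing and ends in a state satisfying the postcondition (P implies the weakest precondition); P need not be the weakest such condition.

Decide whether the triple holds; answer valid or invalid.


Working backward. After the program, the postcondition lim + 3*k = 8 ∧ v ≥ -9 must hold; in canonical form it is 3*k + lim = 8 ∧ v ≥ -9.
Before lim := k - lim + 6: 4*k = lim + 2 ∧ v ≥ -9
Before v := lim - 4: 4*k = lim + 2 ∧ lim ≥ -5
The weakest precondition is 4*k = lim + 2 ∧ lim ≥ -5.
Check whether lim = 14 ∧ lim ≥ -5 ∧ k = -1 implies it.
Countermodel: at the initial state k = -1, lim = 14, the precondition holds but the weakest precondition fails.
Answer: invalid


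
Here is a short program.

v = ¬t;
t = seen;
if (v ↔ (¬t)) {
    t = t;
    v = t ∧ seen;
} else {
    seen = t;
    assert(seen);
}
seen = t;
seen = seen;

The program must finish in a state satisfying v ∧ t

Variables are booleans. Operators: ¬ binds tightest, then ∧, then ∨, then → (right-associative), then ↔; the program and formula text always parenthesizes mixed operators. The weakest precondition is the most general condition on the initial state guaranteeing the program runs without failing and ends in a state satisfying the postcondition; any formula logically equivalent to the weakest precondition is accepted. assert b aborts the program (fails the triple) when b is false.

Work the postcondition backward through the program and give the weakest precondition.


Working backward. After the program, v ∧ t must hold.
Before seen := seen: v ∧ t
Before seen := t: v ∧ t
Then branch requires t ∧ seen; else branch requires t ∧ v.
Before the if: ((v ↔ (¬t)) → (t ∧ seen)) ∧ ((¬(v ↔ (¬t))) → (t ∧ v))
Before t := seen: ((v ↔ (¬seen)) → seen) ∧ ((¬(v ↔ (¬seen))) → (seen ∧ v))
Before v := ¬t: (((¬t) ↔ (¬seen)) → seen) ∧ ((¬((¬t) ↔ (¬seen))) → (seen ∧ (¬t)))
Answer: WP = (((¬t) ↔ (¬seen)) → seen) ∧ ((¬((¬t) ↔ (¬seen))) → (seen ∧ (¬t)))


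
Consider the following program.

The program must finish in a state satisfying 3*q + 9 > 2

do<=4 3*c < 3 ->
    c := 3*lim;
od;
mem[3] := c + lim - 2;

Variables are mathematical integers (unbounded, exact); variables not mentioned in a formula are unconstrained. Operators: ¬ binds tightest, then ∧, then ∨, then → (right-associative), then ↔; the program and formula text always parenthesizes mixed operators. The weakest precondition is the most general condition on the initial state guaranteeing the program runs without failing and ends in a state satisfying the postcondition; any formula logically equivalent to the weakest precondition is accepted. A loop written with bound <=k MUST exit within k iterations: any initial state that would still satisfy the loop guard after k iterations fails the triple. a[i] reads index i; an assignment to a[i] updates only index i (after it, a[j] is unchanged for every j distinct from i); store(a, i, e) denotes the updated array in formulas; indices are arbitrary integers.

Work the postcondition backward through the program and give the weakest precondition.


Working backward. After the program, the postcondition 3*q + 9 > 2 must hold; in canonical form it is 3*q > -7.
Before mem[3] := c + lim - 2: 3*q > -7
Before the loop (bound <=4), unroll the exhaustion recursion (WP_0 = exit-now case; WP_j = one more guarded iteration, up to j = 4):
  WP_0: (¬(3*c < 3)) ∧ 3*q > -7
  WP_1: (3*c < 3 → ((¬(9*lim < 3)) ∧ 3*q > -7)) ∧ ((¬(3*c < 3)) → 3*q > -7)
  WP_2: (3*c < 3 → ((9*lim < 3 → ((¬(9*lim < 3)) ∧ 3*q > -7)) ∧ ((¬(9*lim < 3)) → 3*q > -7))) ∧ ((¬(3*c < 3)) → 3*q > -7)
  WP_3: (3*c < 3 → ((9*lim < 3 → ((9*lim < 3 → ((¬(9*lim < 3)) ∧ 3*q > -7)) ∧ ((¬(9*lim < 3)) → 3*q > -7))) ∧ ((¬(9*lim < 3)) → 3*q > -7))) ∧ ((¬(3*c < 3)) → 3*q > -7)
  WP_4: (3*c < 3 → ((9*lim < 3 → ((9*lim < 3 → ((9*lim < 3 → ((¬(9*lim < 3)) ∧ 3*q > -7)) ∧ ((¬(9*lim < 3)) → 3*q > -7))) ∧ ((¬(9*lim < 3)) → 3*q > -7))) ∧ ((¬(9*lim < 3)) → 3*q > -7))) ∧ ((¬(3*c < 3)) → 3*q > -7)
So before the loop: (3*c < 3 → ((9*lim < 3 → ((9*lim < 3 → ((9*lim < 3 → ((¬(9*lim < 3)) ∧ 3*q > -7)) ∧ ((¬(9*lim < 3)) → 3*q > -7))) ∧ ((¬(9*lim < 3)) → 3*q > -7))) ∧ ((¬(9*lim < 3)) → 3*q > -7))) ∧ ((¬(3*c < 3)) → 3*q > -7)
Answer: WP = (3*c < 3 → ((9*lim < 3 → ((9*lim < 3 → ((9*lim < 3 → ((¬(9*lim < 3)) ∧ 3*q > -7)) ∧ ((¬(9*lim < 3)) → 3*q > -7))) ∧ ((¬(9*lim < 3)) → 3*q > -7))) ∧ ((¬(9*lim < 3)) → 3*q > -7))) ∧ ((¬(3*c < 3)) → 3*q > -7)


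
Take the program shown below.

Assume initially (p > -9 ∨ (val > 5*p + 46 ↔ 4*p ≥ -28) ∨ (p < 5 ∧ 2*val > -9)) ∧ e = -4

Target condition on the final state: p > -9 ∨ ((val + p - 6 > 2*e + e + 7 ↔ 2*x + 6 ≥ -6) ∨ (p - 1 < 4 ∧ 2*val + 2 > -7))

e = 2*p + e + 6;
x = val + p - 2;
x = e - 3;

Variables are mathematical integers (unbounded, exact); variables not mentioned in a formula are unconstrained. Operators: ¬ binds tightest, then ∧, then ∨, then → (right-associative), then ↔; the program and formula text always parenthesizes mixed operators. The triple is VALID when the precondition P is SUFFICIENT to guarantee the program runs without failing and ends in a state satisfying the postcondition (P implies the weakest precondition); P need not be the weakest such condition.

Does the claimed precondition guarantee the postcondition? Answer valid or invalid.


Working backward. After the program, the postcondition p > -9 ∨ ((val + p - 6 > 2*e + e + 7 ↔ 2*x + 6 ≥ -6) ∨ (p - 1 < 4 ∧ 2*val + 2 > -7)) must hold; in canonical form it is p > -9 ∨ (p + val > 3*e + 13 ↔ 2*x ≥ -12) ∨ (p < 5 ∧ 2*val > -9).
Before x := e - 3: p > -9 ∨ (p + val > 3*e + 13 ↔ 2*e ≥ -6) ∨ (p < 5 ∧ 2*val > -9)
Before x := val + p - 2: p > -9 ∨ (p + val > 3*e + 13 ↔ 2*e ≥ -6) ∨ (p < 5 ∧ 2*val > -9)
Before e := 2*p + e + 6: p > -9 ∨ (val > 3*e + 5*p + 31 ↔ 2*e + 4*p ≥ -18) ∨ (p < 5 ∧ 2*val > -9)
The weakest precondition is p > -9 ∨ (val > 3*e + 5*p + 31 ↔ 2*e + 4*p ≥ -18) ∨ (p < 5 ∧ 2*val > -9).
Check whether (p > -9 ∨ (val > 5*p + 46 ↔ 4*p ≥ -28) ∨ (p < 5 ∧ 2*val > -9)) ∧ e = -4 implies it.
Countermodel: at the initial state e = -4, p = -9, val = -5, the precondition holds but the weakest precondition fails.
Answer: invalid


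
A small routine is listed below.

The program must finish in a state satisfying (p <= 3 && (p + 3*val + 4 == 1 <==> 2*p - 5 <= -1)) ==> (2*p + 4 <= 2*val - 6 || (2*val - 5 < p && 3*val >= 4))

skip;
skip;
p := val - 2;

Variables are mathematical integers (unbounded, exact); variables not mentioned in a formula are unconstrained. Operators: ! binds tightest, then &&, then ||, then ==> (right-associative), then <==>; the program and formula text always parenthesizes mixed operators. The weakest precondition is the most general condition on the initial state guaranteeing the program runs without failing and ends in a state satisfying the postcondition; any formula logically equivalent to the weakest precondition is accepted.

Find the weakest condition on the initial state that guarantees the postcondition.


Working backward. After the program, the postcondition (p <= 3 && (p + 3*val + 4 == 1 <==> 2*p - 5 <= -1)) ==> (2*p + 4 <= 2*val - 6 || (2*val - 5 < p && 3*val >= 4)) must hold; in canonical form it is (p <= 3 && (p + 3*val == -3 <==> 2*p <= 4)) ==> (2*p <= 2*val - 10 || (2*val < p + 5 && 3*val >= 4)).
Before p := val - 2: (val <= 5 && (4*val == -1 <==> 2*val <= 8)) ==> (val < 3 && 3*val >= 4)
Before skip: (val <= 5 && (4*val == -1 <==> 2*val <= 8)) ==> (val < 3 && 3*val >= 4)
Before skip: (val <= 5 && (4*val == -1 <==> 2*val <= 8)) ==> (val < 3 && 3*val >= 4)
Answer: WP = (val <= 5 && (4*val == -1 <==> 2*val <= 8)) ==> (val < 3 && 3*val >= 4)


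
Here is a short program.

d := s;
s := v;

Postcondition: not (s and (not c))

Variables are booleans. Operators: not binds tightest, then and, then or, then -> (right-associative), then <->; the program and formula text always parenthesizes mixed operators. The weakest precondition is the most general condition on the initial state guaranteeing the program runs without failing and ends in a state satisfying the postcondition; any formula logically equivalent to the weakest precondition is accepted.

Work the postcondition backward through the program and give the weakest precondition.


Working backward. After the program, not (s and (not c)) must hold.
Before s := v: not (v and (not c))
Before d := s: not (v and (not c))
Answer: WP = not (v and (not c))


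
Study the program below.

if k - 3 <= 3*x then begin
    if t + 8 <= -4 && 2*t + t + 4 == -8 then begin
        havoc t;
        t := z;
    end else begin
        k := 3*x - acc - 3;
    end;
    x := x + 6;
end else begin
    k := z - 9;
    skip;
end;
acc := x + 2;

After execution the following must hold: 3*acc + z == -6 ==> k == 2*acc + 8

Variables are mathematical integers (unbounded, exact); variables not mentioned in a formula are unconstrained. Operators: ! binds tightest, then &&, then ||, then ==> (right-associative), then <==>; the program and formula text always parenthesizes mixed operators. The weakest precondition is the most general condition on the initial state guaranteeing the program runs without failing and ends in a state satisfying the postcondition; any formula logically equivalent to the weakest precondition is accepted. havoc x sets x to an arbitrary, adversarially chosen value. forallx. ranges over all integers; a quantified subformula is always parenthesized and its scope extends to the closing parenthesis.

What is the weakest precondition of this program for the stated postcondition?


Working backward. After the program, 3*acc + z == -6 ==> k == 2*acc + 8 must hold.
Before acc := x + 2: 3*x + z == -12 ==> k == 2*x + 12
Then branch requires ((t <= -12 && 3*t == -12) ==> (3*x + z == -30 ==> k == 2*x + 24)) && ((!(t <= -12 && 3*t == -12)) ==> (3*x + z == -30 ==> x == acc + 27)); else branch requires 3*x + z == -12 ==> z == 2*x + 21.
Before the if: (k <= 3*x + 3 ==> (((t <= -12 && 3*t == -12) ==> (3*x + z == -30 ==> k == 2*x + 24)) && ((!(t <= -12 && 3*t == -12)) ==> (3*x + z == -30 ==> x == acc + 27)))) && ((!(k <= 3*x + 3)) ==> (3*x + z == -12 ==> z == 2*x + 21))
Answer: WP = (k <= 3*x + 3 ==> (((t <= -12 && 3*t == -12) ==> (3*x + z == -30 ==> k == 2*x + 24)) && ((!(t <= -12 && 3*t == -12)) ==> (3*x + z == -30 ==> x == acc + 27)))) && ((!(k <= 3*x + 3)) ==> (3*x + z == -12 ==> z == 2*x + 21))


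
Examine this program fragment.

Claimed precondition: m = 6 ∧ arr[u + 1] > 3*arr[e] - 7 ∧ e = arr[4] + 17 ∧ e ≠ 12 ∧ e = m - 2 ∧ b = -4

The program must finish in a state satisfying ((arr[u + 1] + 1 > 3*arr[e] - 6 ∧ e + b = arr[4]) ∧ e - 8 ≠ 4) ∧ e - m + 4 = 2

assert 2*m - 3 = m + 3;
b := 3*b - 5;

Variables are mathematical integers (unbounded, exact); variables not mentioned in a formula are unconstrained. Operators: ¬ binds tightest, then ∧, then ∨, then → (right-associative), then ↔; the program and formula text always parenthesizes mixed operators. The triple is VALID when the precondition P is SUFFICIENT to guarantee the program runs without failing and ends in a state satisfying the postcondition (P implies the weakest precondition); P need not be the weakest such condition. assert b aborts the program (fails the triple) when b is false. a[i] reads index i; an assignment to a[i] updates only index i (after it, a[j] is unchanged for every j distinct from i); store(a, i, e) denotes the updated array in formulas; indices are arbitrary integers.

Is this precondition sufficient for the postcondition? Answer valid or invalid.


Working backward. After the program, the postcondition ((arr[u + 1] + 1 > 3*arr[e] - 6 ∧ e + b = arr[4]) ∧ e - 8 ≠ 4) ∧ e - m + 4 = 2 must hold; in canonical form it is arr[u + 1] > 3*arr[e] - 7 ∧ b + e = arr[4] ∧ e ≠ 12 ∧ e = m - 2.
Before b := 3*b - 5: arr[u + 1] > 3*arr[e] - 7 ∧ 3*b + e = arr[4] + 5 ∧ e ≠ 12 ∧ e = m - 2
Before assert 2*m - 3 = m + 3: m = 6 ∧ arr[u + 1] > 3*arr[e] - 7 ∧ 3*b + e = arr[4] + 5 ∧ e ≠ 12 ∧ e = m - 2
The weakest precondition is m = 6 ∧ arr[u + 1] > 3*arr[e] - 7 ∧ 3*b + e = arr[4] + 5 ∧ e ≠ 12 ∧ e = m - 2.
Check whether m = 6 ∧ arr[u + 1] > 3*arr[e] - 7 ∧ e = arr[4] + 17 ∧ e ≠ 12 ∧ e = m - 2 ∧ b = -4 implies it.
Every state satisfying the precondition satisfies the weakest precondition: the implication holds.
Answer: valid


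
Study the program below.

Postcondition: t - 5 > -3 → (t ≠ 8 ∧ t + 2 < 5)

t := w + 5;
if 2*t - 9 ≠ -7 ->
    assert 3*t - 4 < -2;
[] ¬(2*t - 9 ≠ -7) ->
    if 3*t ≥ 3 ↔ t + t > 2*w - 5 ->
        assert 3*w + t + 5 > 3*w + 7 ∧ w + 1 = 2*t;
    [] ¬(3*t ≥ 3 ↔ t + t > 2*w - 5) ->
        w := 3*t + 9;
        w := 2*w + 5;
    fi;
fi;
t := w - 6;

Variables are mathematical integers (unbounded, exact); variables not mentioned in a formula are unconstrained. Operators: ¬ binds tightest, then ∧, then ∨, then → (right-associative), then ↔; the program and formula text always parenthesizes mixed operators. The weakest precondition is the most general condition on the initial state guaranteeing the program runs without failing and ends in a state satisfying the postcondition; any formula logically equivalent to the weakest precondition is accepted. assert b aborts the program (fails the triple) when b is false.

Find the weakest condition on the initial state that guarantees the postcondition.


Working backward. After the program, the postcondition t - 5 > -3 → (t ≠ 8 ∧ t + 2 < 5) must hold; in canonical form it is t > 2 → (t ≠ 8 ∧ t < 3).
Before t := w - 6: w > 8 → (w ≠ 14 ∧ w < 9)
Then branch requires 3*t < 2 ∧ (w > 8 → (w ≠ 14 ∧ w < 9)); else branch requires ((3*t ≥ 3 ↔ 2*t > 2*w - 5) → (t > 2 ∧ w = 2*t - 1 ∧ (w > 8 → (w ≠ 14 ∧ w < 9)))) ∧ ((¬(3*t ≥ 3 ↔ 2*t > 2*w - 5)) → (6*t > -15 → (6*t ≠ -9 ∧ 6*t < -14))).
Before the if: (2*t ≠ 2 → (3*t < 2 ∧ (w > 8 → (w ≠ 14 ∧ w < 9)))) ∧ ((¬(2*t ≠ 2)) → (((3*t ≥ 3 ↔ 2*t > 2*w - 5) → (t > 2 ∧ w = 2*t - 1 ∧ (w > 8 → (w ≠ 14 ∧ w < 9)))) ∧ ((¬(3*t ≥ 3 ↔ 2*t > 2*w - 5)) → (6*t > -15 → (6*t ≠ -9 ∧ 6*t < -14)))))
Before t := w + 5: (2*w ≠ -8 → (3*w < -13 ∧ (w > 8 → (w ≠ 14 ∧ w < 9)))) ∧ ((¬(2*w ≠ -8)) → ((3*w ≥ -12 → (w > -3 ∧ w = -9 ∧ (w > 8 → (w ≠ 14 ∧ w < 9)))) ∧ ((¬(3*w ≥ -12)) → (6*w > -45 → (6*w ≠ -39 ∧ 6*w < -44)))))
Answer: WP = (2*w ≠ -8 → (3*w < -13 ∧ (w > 8 → (w ≠ 14 ∧ w < 9)))) ∧ ((¬(2*w ≠ -8)) → ((3*w ≥ -12 → (w > -3 ∧ w = -9 ∧ (w > 8 → (w ≠ 14 ∧ w < 9)))) ∧ ((¬(3*w ≥ -12)) → (6*w > -45 → (6*w ≠ -39 ∧ 6*w < -44)))))


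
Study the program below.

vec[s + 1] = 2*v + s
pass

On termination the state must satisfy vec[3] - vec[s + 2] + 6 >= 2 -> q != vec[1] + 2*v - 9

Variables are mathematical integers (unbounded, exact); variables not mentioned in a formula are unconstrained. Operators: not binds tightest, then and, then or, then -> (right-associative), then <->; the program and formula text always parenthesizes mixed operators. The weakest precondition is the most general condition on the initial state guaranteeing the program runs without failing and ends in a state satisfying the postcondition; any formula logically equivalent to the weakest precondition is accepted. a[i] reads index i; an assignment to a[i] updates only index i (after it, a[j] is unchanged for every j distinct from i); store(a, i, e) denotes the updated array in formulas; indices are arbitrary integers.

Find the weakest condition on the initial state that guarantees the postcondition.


Working backward. After the program, the postcondition vec[3] - vec[s + 2] + 6 >= 2 -> q != vec[1] + 2*v - 9 must hold; in canonical form it is vec[3] >= vec[s + 2] - 4 -> q != vec[1] + 2*v - 9.
Before skip: vec[3] >= vec[s + 2] - 4 -> q != vec[1] + 2*v - 9
Before vec[s + 1] := 2*v + s: store(vec, s + 1, s + 2*v)[3] >= store(vec, s + 1, s + 2*v)[s + 2] - 4 -> q != store(vec, s + 1, s + 2*v)[1] + 2*v - 9
Answer: WP = store(vec, s + 1, s + 2*v)[3] >= store(vec, s + 1, s + 2*v)[s + 2] - 4 -> q != store(vec, s + 1, s + 2*v)[1] + 2*v - 9


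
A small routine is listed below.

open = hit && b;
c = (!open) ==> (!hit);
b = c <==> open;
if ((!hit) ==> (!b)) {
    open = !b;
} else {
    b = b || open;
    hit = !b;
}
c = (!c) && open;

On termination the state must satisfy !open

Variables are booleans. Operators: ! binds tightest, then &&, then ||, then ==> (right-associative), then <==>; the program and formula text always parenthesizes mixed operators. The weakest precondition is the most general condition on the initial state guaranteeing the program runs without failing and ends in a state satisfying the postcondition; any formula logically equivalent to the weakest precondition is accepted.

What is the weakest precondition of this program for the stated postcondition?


Working backward. After the program, !open must hold.
Before c := (!c) && open: !open
Then branch requires b; else branch requires !open.
Before the if: (((!hit) ==> (!b)) ==> b) && ((!((!hit) ==> (!b))) ==> (!open))
Before b := c <==> open: (((!hit) ==> (!(c <==> open))) ==> (c <==> open)) && ((!((!hit) ==> (!(c <==> open)))) ==> (!open))
Before c := (!open) ==> (!hit): (((!hit) ==> (!(((!open) ==> (!hit)) <==> open))) ==> (((!open) ==> (!hit)) <==> open)) && ((!((!hit) ==> (!(((!open) ==> (!hit)) <==> open)))) ==> (!open))
Before open := hit && b: (((!hit) ==> (!(((!(hit && b)) ==> (!hit)) <==> (hit && b)))) ==> (((!(hit && b)) ==> (!hit)) <==> (hit && b))) && ((!((!hit) ==> (!(((!(hit && b)) ==> (!hit)) <==> (hit && b))))) ==> (!(hit && b)))
Answer: WP = (((!hit) ==> (!(((!(hit && b)) ==> (!hit)) <==> (hit && b)))) ==> (((!(hit && b)) ==> (!hit)) <==> (hit && b))) && ((!((!hit) ==> (!(((!(hit && b)) ==> (!hit)) <==> (hit && b))))) ==> (!(hit && b)))


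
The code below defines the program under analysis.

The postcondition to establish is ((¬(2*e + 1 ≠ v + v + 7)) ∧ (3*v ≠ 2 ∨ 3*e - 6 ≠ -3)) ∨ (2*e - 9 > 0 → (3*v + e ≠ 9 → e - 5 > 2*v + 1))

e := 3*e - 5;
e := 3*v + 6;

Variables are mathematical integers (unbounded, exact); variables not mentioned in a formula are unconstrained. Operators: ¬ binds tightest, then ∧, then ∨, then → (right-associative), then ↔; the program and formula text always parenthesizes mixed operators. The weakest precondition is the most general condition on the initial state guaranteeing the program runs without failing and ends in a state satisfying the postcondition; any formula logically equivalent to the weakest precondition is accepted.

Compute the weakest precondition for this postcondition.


Working backward. After the program, the postcondition ((¬(2*e + 1 ≠ v + v + 7)) ∧ (3*v ≠ 2 ∨ 3*e - 6 ≠ -3)) ∨ (2*e - 9 > 0 → (3*v + e ≠ 9 → e - 5 > 2*v + 1)) must hold; in canonical form it is ((¬(2*e ≠ 2*v + 6)) ∧ (3*v ≠ 2 ∨ 3*e ≠ 3)) ∨ (2*e > 9 → (e + 3*v ≠ 9 → e > 2*v + 6)).
Before e := 3*v + 6: ((¬(4*v ≠ -6)) ∧ (3*v ≠ 2 ∨ 9*v ≠ -15)) ∨ (6*v > -3 → (6*v ≠ 3 → v > 0))
Before e := 3*e - 5: ((¬(4*v ≠ -6)) ∧ (3*v ≠ 2 ∨ 9*v ≠ -15)) ∨ (6*v > -3 → (6*v ≠ 3 → v > 0))
Answer: WP = ((¬(4*v ≠ -6)) ∧ (3*v ≠ 2 ∨ 9*v ≠ -15)) ∨ (6*v > -3 → (6*v ≠ 3 → v > 0))


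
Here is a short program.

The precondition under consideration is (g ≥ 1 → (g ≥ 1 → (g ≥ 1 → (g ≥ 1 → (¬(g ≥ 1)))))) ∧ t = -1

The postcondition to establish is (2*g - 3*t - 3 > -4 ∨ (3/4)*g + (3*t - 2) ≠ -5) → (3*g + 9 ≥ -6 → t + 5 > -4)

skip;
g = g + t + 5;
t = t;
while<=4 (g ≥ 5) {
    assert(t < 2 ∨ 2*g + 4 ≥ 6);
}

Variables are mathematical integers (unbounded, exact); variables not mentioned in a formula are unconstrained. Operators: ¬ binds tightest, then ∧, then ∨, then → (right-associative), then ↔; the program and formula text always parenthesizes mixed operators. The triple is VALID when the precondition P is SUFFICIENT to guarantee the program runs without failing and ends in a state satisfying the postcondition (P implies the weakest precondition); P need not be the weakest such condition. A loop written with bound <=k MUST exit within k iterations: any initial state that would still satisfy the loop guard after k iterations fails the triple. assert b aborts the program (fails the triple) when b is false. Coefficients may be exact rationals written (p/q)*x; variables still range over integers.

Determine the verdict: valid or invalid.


Working backward. After the program, the postcondition (2*g - 3*t - 3 > -4 ∨ (3/4)*g + (3*t - 2) ≠ -5) → (3*g + 9 ≥ -6 → t + 5 > -4) must hold; in canonical form it is (2*g > 3*t - 1 ∨ (3/4)*g + 3*t ≠ -3) → (3*g ≥ -15 → t > -9).
Before the loop (bound <=4), unroll the exhaustion recursion (WP_0 = exit-now case; WP_j = one more guarded iteration, up to j = 4):
  WP_0: (¬(g ≥ 5)) ∧ ((2*g > 3*t - 1 ∨ (3/4)*g + 3*t ≠ -3) → (3*g ≥ -15 → t > -9))
  WP_1: (g ≥ 5 → ((t < 2 ∨ 2*g ≥ 2) ∧ (¬(g ≥ 5)) ∧ ((2*g > 3*t - 1 ∨ (3/4)*g + 3*t ≠ -3) → (3*g ≥ -15 → t > -9)))) ∧ ((¬(g ≥ 5)) → ((2*g > 3*t - 1 ∨ (3/4)*g + 3*t ≠ -3) → (3*g ≥ -15 → t > -9)))
  WP_2: (g ≥ 5 → ((t < 2 ∨ 2*g ≥ 2) ∧ (g ≥ 5 → ((t < 2 ∨ 2*g ≥ 2) ∧ (¬(g ≥ 5)) ∧ ((2*g > 3*t - 1 ∨ (3/4)*g + 3*t ≠ -3) → (3*g ≥ -15 → t > -9)))) ∧ ((¬(g ≥ 5)) → ((2*g > 3*t - 1 ∨ (3/4)*g + 3*t ≠ -3) → (3*g ≥ -15 → t > -9))))) ∧ ((¬(g ≥ 5)) → ((2*g > 3*t - 1 ∨ (3/4)*g + 3*t ≠ -3) → (3*g ≥ -15 → t > -9)))
  WP_3: (g ≥ 5 → ((t < 2 ∨ 2*g ≥ 2) ∧ (g ≥ 5 → ((t < 2 ∨ 2*g ≥ 2) ∧ (g ≥ 5 → ((t < 2 ∨ 2*g ≥ 2) ∧ (¬(g ≥ 5)) ∧ ((2*g > 3*t - 1 ∨ (3/4)*g + 3*t ≠ -3) → (3*g ≥ -15 → t > -9)))) ∧ ((¬(g ≥ 5)) → ((2*g > 3*t - 1 ∨ (3/4)*g + 3*t ≠ -3) → (3*g ≥ -15 → t > -9))))) ∧ ((¬(g ≥ 5)) → ((2*g > 3*t - 1 ∨ (3/4)*g + 3*t ≠ -3) → (3*g ≥ -15 → t > -9))))) ∧ ((¬(g ≥ 5)) → ((2*g > 3*t - 1 ∨ (3/4)*g + 3*t ≠ -3) → (3*g ≥ -15 → t > -9)))
  WP_4: (g ≥ 5 → ((t < 2 ∨ 2*g ≥ 2) ∧ (g ≥ 5 → ((t < 2 ∨ 2*g ≥ 2) ∧ (g ≥ 5 → ((t < 2 ∨ 2*g ≥ 2) ∧ (g ≥ 5 → ((t < 2 ∨ 2*g ≥ 2) ∧ (¬(g ≥ 5)) ∧ ((2*g > 3*t - 1 ∨ (3/4)*g + 3*t ≠ -3) → (3*g ≥ -15 → t > -9)))) ∧ ((¬(g ≥ 5)) → ((2*g > 3*t - 1 ∨ (3/4)*g + 3*t ≠ -3) → (3*g ≥ -15 → t > -9))))) ∧ ((¬(g ≥ 5)) → ((2*g > 3*t - 1 ∨ (3/4)*g + 3*t ≠ -3) → (3*g ≥ -15 → t > -9))))) ∧ ((¬(g ≥ 5)) → ((2*g > 3*t - 1 ∨ (3/4)*g + 3*t ≠ -3) → (3*g ≥ -15 → t > -9))))) ∧ ((¬(g ≥ 5)) → ((2*g > 3*t - 1 ∨ (3/4)*g + 3*t ≠ -3) → (3*g ≥ -15 → t > -9)))
So before the loop: (g ≥ 5 → ((t < 2 ∨ 2*g ≥ 2) ∧ (g ≥ 5 → ((t < 2 ∨ 2*g ≥ 2) ∧ (g ≥ 5 → ((t < 2 ∨ 2*g ≥ 2) ∧ (g ≥ 5 → ((t < 2 ∨ 2*g ≥ 2) ∧ (¬(g ≥ 5)) ∧ ((2*g > 3*t - 1 ∨ (3/4)*g + 3*t ≠ -3) → (3*g ≥ -15 → t > -9)))) ∧ ((¬(g ≥ 5)) → ((2*g > 3*t - 1 ∨ (3/4)*g + 3*t ≠ -3) → (3*g ≥ -15 → t > -9))))) ∧ ((¬(g ≥ 5)) → ((2*g > 3*t - 1 ∨ (3/4)*g + 3*t ≠ -3) → (3*g ≥ -15 → t > -9))))) ∧ ((¬(g ≥ 5)) → ((2*g > 3*t - 1 ∨ (3/4)*g + 3*t ≠ -3) → (3*g ≥ -15 → t > -9))))) ∧ ((¬(g ≥ 5)) → ((2*g > 3*t - 1 ∨ (3/4)*g + 3*t ≠ -3) → (3*g ≥ -15 → t > -9)))
Before t := t: (g ≥ 5 → ((t < 2 ∨ 2*g ≥ 2) ∧ (g ≥ 5 → ((t < 2 ∨ 2*g ≥ 2) ∧ (g ≥ 5 → ((t < 2 ∨ 2*g ≥ 2) ∧ (g ≥ 5 → ((t < 2 ∨ 2*g ≥ 2) ∧ (¬(g ≥ 5)) ∧ ((2*g > 3*t - 1 ∨ (3/4)*g + 3*t ≠ -3) → (3*g ≥ -15 → t > -9)))) ∧ ((¬(g ≥ 5)) → ((2*g > 3*t - 1 ∨ (3/4)*g + 3*t ≠ -3) → (3*g ≥ -15 → t > -9))))) ∧ ((¬(g ≥ 5)) → ((2*g > 3*t - 1 ∨ (3/4)*g + 3*t ≠ -3) → (3*g ≥ -15 → t > -9))))) ∧ ((¬(g ≥ 5)) → ((2*g > 3*t - 1 ∨ (3/4)*g + 3*t ≠ -3) → (3*g ≥ -15 → t > -9))))) ∧ ((¬(g ≥ 5)) → ((2*g > 3*t - 1 ∨ (3/4)*g + 3*t ≠ -3) → (3*g ≥ -15 → t > -9)))
Before g := g + t + 5: (g + t ≥ 0 → ((t < 2 ∨ 2*g + 2*t ≥ -8) ∧ (g + t ≥ 0 → ((t < 2 ∨ 2*g + 2*t ≥ -8) ∧ (g + t ≥ 0 → ((t < 2 ∨ 2*g + 2*t ≥ -8) ∧ (g + t ≥ 0 → ((t < 2 ∨ 2*g + 2*t ≥ -8) ∧ (¬(g + t ≥ 0)) ∧ ((2*g > t - 11 ∨ (3/4)*g + (15/4)*t ≠ -27/4) → (3*g + 3*t ≥ -30 → t > -9)))) ∧ ((¬(g + t ≥ 0)) → ((2*g > t - 11 ∨ (3/4)*g + (15/4)*t ≠ -27/4) → (3*g + 3*t ≥ -30 → t > -9))))) ∧ ((¬(g + t ≥ 0)) → ((2*g > t - 11 ∨ (3/4)*g + (15/4)*t ≠ -27/4) → (3*g + 3*t ≥ -30 → t > -9))))) ∧ ((¬(g + t ≥ 0)) → ((2*g > t - 11 ∨ (3/4)*g + (15/4)*t ≠ -27/4) → (3*g + 3*t ≥ -30 → t > -9))))) ∧ ((¬(g + t ≥ 0)) → ((2*g > t - 11 ∨ (3/4)*g + (15/4)*t ≠ -27/4) → (3*g + 3*t ≥ -30 → t > -9)))
Before skip: (g + t ≥ 0 → ((t < 2 ∨ 2*g + 2*t ≥ -8) ∧ (g + t ≥ 0 → ((t < 2 ∨ 2*g + 2*t ≥ -8) ∧ (g + t ≥ 0 → ((t < 2 ∨ 2*g + 2*t ≥ -8) ∧ (g + t ≥ 0 → ((t < 2 ∨ 2*g + 2*t ≥ -8) ∧ (¬(g + t ≥ 0)) ∧ ((2*g > t - 11 ∨ (3/4)*g + (15/4)*t ≠ -27/4) → (3*g + 3*t ≥ -30 → t > -9)))) ∧ ((¬(g + t ≥ 0)) → ((2*g > t - 11 ∨ (3/4)*g + (15/4)*t ≠ -27/4) → (3*g + 3*t ≥ -30 → t > -9))))) ∧ ((¬(g + t ≥ 0)) → ((2*g > t - 11 ∨ (3/4)*g + (15/4)*t ≠ -27/4) → (3*g + 3*t ≥ -30 → t > -9))))) ∧ ((¬(g + t ≥ 0)) → ((2*g > t - 11 ∨ (3/4)*g + (15/4)*t ≠ -27/4) → (3*g + 3*t ≥ -30 → t > -9))))) ∧ ((¬(g + t ≥ 0)) → ((2*g > t - 11 ∨ (3/4)*g + (15/4)*t ≠ -27/4) → (3*g + 3*t ≥ -30 → t > -9)))
The weakest precondition is (g + t ≥ 0 → ((t < 2 ∨ 2*g + 2*t ≥ -8) ∧ (g + t ≥ 0 → ((t < 2 ∨ 2*g + 2*t ≥ -8) ∧ (g + t ≥ 0 → ((t < 2 ∨ 2*g + 2*t ≥ -8) ∧ (g + t ≥ 0 → ((t < 2 ∨ 2*g + 2*t ≥ -8) ∧ (¬(g + t ≥ 0)) ∧ ((2*g > t - 11 ∨ (3/4)*g + (15/4)*t ≠ -27/4) → (3*g + 3*t ≥ -30 → t > -9)))) ∧ ((¬(g + t ≥ 0)) → ((2*g > t - 11 ∨ (3/4)*g + (15/4)*t ≠ -27/4) → (3*g + 3*t ≥ -30 → t > -9))))) ∧ ((¬(g + t ≥ 0)) → ((2*g > t - 11 ∨ (3/4)*g + (15/4)*t ≠ -27/4) → (3*g + 3*t ≥ -30 → t > -9))))) ∧ ((¬(g + t ≥ 0)) → ((2*g > t - 11 ∨ (3/4)*g + (15/4)*t ≠ -27/4) → (3*g + 3*t ≥ -30 → t > -9))))) ∧ ((¬(g + t ≥ 0)) → ((2*g > t - 11 ∨ (3/4)*g + (15/4)*t ≠ -27/4) → (3*g + 3*t ≥ -30 → t > -9))).
Check whether (g ≥ 1 → (g ≥ 1 → (g ≥ 1 → (g ≥ 1 → (¬(g ≥ 1)))))) ∧ t = -1 implies it.
Every state satisfying the precondition satisfies the weakest precondition: the implication holds.
Answer: valid
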